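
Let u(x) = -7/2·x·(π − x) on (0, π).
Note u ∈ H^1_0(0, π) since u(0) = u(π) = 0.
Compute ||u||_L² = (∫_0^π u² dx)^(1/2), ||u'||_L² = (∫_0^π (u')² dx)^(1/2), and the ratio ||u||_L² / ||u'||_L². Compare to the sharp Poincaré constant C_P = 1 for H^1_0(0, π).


||u||_L² / ||u'||_L² = sqrt(10)*π/10 < C_P = 1.

u(x) = -7/2·x·(π − x), so u'(x) = 7*x - 7*π/2.
u(x) = -7/2·x·(π − x) vanishes at x = 0 and x = π, so u ∈ H^1_0(0, π). Differentiate via the product rule and integrate the resulting polynomials term by term.
  ∫_0^π u² dx = ∫_0^π (49*x^4/4 - 49*π*x^3/2 + 49*π^2*x^2/4) dx. Term by term:
    ∫_0^π 49*x^4/4 dx = 49*π^5/20;  ∫_0^π -49*π*x^3/2 dx = -49*π^5/8;  ∫_0^π 49*π^2*x^2/4 dx = 49*π^5/12.
  Sum: 49*π^5/20 − 49*π^5/8 + 49*π^5/12 = 49*π^5/120.
  ∫_0^π (u')² dx = ∫_0^π (49*x^2 - 49*π*x + 49*π^2/4) dx. Term by term:
    ∫_0^π 49*x^2 dx = 49*π^3/3;  ∫_0^π -49*π*x dx = -49*π^3/2;  ∫_0^π 49*π^2/4 dx = 49*π^3/4.
  Sum: 49*π^3/3 − 49*π^3/2 + 49*π^3/4 = 49*π^3/12.
∫_0^π u² dx = 49*π^5/120, so ||u||_L² = 7*sqrt(30)*π^(5/2)/60.
∫_0^π (u')² dx = 49*π^3/12, so ||u'||_L² = 7*sqrt(3)*π^(3/2)/6.
Ratio ||u||_L² / ||u'||_L² = sqrt(10)*π/10.
Sharp Poincaré constant on H^1_0(0, π) is C_P = L/π = 1, achieved by sin(x).
A polynomial bump cannot attain the sharp Poincaré constant (only the first sine eigenfunction does), so the ratio is strictly less than C_P, consistent with ||u||_L² ≤ C_P ||u'||_L².


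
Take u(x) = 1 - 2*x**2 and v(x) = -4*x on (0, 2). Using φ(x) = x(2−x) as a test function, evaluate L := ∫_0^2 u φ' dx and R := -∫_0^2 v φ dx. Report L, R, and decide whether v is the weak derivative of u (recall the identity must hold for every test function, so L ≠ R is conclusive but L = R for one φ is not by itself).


LHS = 16/3, RHS = 16/3. Yes, v = u' weakly.

u(x) = 1 - 2*x**2, classical derivative u'(x) = -4*x.
φ(x) = x(2−x), so φ'(x) = 2 - 2*x.
Note φ(0) = φ(2) = 0, so the boundary term u·φ vanishes.
LHS = ∫_0^2 u(x) φ'(x) dx = ∫_0^2 (4*x^3 - 4*x^2 - 2*x + 2) dx. Term by term:
  ∫_0^2 4*x^3 dx = 16;  ∫_0^2 -4*x^2 dx = -32/3;  ∫_0^2 -2*x dx = -4;
  ∫_0^2 2 dx = 4.
Sum: 16 − 32/3 − 4 + 4 = 16/3.
So LHS = 16/3.
∫_0^2 v(x) φ(x) dx = ∫_0^2 (4*x^3 - 8*x^2) dx. Term by term:
  ∫_0^2 4*x^3 dx = 16;  ∫_0^2 -8*x^2 dx = -64/3.
Sum: 16 − 64/3 = -16/3.
So RHS = -∫_0^2 v(x) φ(x) dx = 16/3.
LHS = RHS, so the identity holds for this test φ.
Moreover u is smooth here and v(x) = u'(x) = -4*x pointwise, so the identity holds for every test function. Hence v is the weak derivative of u.


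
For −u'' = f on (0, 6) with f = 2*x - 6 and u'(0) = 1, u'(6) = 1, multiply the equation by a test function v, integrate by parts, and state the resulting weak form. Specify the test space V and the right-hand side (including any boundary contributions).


V = H^1(0, 6) (v unrestricted at boundary; u is determined up to an additive constant); weak form: ∫_0^6 u'v' dx = ∫_0^6 (2*x - 6) v dx + v(6) − v(0) for all v ∈ V.

Multiply both sides by a test function v and integrate from 0 to 6:
  ∫_0^6 −u''(x) v(x) dx = ∫_0^6 f(x) v(x) dx.
Integrate the LHS by parts once:
  ∫_0^6 −u'' v dx = −[u'(x) v(x)]_0^6 + ∫_0^6 u'(x) v'(x) dx.
Thus ∫_0^6 u'(x) v'(x) dx = ∫_0^6 f(x) v(x) dx + [u'(x) v(x)]_0^6.
Choose V so that boundary terms are either known or forced to vanish.
u has inhomogeneous Neumann u'(0) = 1, u'(6) = 1. [u' v]_0^6 = (1)·v(6) − (1)·v(0) = v(6) − v(0). Take V = H^1(0, 6); boundary term becomes part of RHS.
Weak formulation: find u (satisfying any essential BC) such that ∫_0^6 u'(x) v'(x) dx = ∫_0^6 f v dx + v(6) − v(0) for all v ∈ V (Neumann data are natural BCs: they enter the RHS as boundary terms).
Substituting f(x) = 2*x - 6, the right-hand side is ∫_0^6 (2*x - 6) v dx + v(6) − v(0).
Compatibility check (pure Neumann): taking v ≡ 1 ∈ V gives 0 = ∫_0^6 f dx + (1) − (1), i.e. ∫_0^6 f dx must equal u'(0) − u'(6) = 0. Indeed ∫_0^6 (2*x - 6) dx = 0, so the data are compatible. The solution is then unique only up to an additive constant (fix it e.g. by requiring ∫_0^6 u dx = 0).


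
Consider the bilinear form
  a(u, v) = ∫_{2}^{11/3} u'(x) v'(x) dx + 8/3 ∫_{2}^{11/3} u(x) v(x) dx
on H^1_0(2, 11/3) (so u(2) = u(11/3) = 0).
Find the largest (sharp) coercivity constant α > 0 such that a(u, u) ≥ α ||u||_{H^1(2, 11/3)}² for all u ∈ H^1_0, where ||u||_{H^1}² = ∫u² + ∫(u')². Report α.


α = 1

Coercivity of a(·,·) on H^1_0(2, 11/3) means a(u, u) ≥ α ||u||_{H^1}² for every u ∈ H^1_0.
The interval has length L = 5/3, and Poincaré/coercivity depend only on L. Here a(u, u) = ∫(u')² + (8/3)·∫u².
Here c = 8/3 ≥ 1, so a(u,u) = ∫(u')² + c∫u² ≥ ∫(u')² + ∫u² = ||u||_{H^1}², i.e. α = 1 works. No larger α is possible: a(u,u) ≥ α||u||_{H^1}² means (1−α)∫(u')² ≥ (α−c)∫u², and for the modes u_n = sin(nπ(x−x₀)/L) (x₀ the left endpoint) one has ∫u_n²/∫(u_n')² = (L/(nπ))² → 0, so a(u_n,u_n)/||u_n||_{H^1}² → 1. Hence the optimal constant is α = 1.
Therefore α = 1.


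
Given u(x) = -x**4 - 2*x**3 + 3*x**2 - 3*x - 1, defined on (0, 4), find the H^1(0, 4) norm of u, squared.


||u||_{H^1}^2 = 5535896/45

The H^1 norm (squared) on an interval (0, L) is
  ||u||_{H^1}^2 = ∫_0^L u(x)^2 dx + ∫_0^L u'(x)^2 dx.
Compute u'(x) = -4*x**3 - 6*x**2 + 6*x - 3.
Then u(x)^2 = x**8 + 4*x**7 - 2*x**6 - 6*x**5 + 23*x**4 - 14*x**3 + 3*x**2 + 6*x + 1 and u'(x)^2 = 16*x**6 + 48*x**5 - 12*x**4 - 48*x**3 + 72*x**2 - 36*x + 9.
Integrate each monomial from 0 to 4 using ∫_0^4 c·x^n dx = c·4^(n+1)/(n+1):
  ∫_0^4 u(x)^2 dx = ∫_0^4 (x^8 + 4*x^7 - 2*x^6 - 6*x^5 + 23*x^4 - 14*x^3 + 3*x^2 + 6*x + 1) dx. Term by term:
    ∫_0^4 x^8 dx = 262144/9;  ∫_0^4 4*x^7 dx = 32768;  ∫_0^4 -2*x^6 dx = -32768/7;
    ∫_0^4 -6*x^5 dx = -4096;  ∫_0^4 23*x^4 dx = 23552/5;  ∫_0^4 -14*x^3 dx = -896;
    ∫_0^4 3*x^2 dx = 64;  ∫_0^4 6*x dx = 48;  ∫_0^4 1 dx = 4.
  Sum: 262144/9 + 32768 − 32768/7 − 4096 + 23552/5 − 896 + 64 + 48 + 4 = 17970236/315.
  ∫_0^4 u'(x)^2 dx = ∫_0^4 (16*x^6 + 48*x^5 - 12*x^4 - 48*x^3 + 72*x^2 - 36*x + 9) dx. Term by term:
    ∫_0^4 16*x^6 dx = 262144/7;  ∫_0^4 48*x^5 dx = 32768;  ∫_0^4 -12*x^4 dx = -12288/5;
    ∫_0^4 -48*x^3 dx = -3072;  ∫_0^4 72*x^2 dx = 1536;  ∫_0^4 -36*x dx = -288;
    ∫_0^4 9 dx = 36.
  Sum: 262144/7 + 32768 − 12288/5 − 3072 + 1536 − 288 + 36 = 2309004/35.
Adding: ||u||_{H^1}^2 = 17970236/315 + 2309004/35 = 5535896/45.


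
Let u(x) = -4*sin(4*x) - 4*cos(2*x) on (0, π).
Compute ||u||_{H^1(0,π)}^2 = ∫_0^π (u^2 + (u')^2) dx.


||u||_{H^1(0,π)}^2 = 176*π

u'(x) = 8*sin(2*x) - 16*cos(4*x).
Expand u² and (u')² and integrate term by term on (0, π), using: for integers n ≥ 1, ∫_0^π sin²(nx) dx = ∫_0^π cos²(nx) dx = π/2; for n ≠ n', ∫_0^π sin(nx)sin(n'x) dx = ∫_0^π cos(nx)cos(n'x) dx = 0; and by product-to-sum, ∫_0^π sin(nx)cos(n'x) dx = ½∫_0^π [sin((n+n')x) + sin((n−n')x)] dx, which is 0 when n+n' is even and 2n/(n²−n'²) when n+n' is odd (it need not vanish on (0, π)).
  u² squared terms: (-4)²·∫cos(2x)² dx = 16·π/2 = 8*π;  (-4)²·∫sin(4x)² dx = 16·π/2 = 8*π.
  u² cross terms: 2·(-4)·(-4)·∫cos(2x)·sin(4x) dx = 32·(0) = 0.
  So ∫_0^π u² dx = 8*π + 8*π + 0 = 16*π.
  (u')² squared terms: (-16)²·∫cos(4x)² dx = 256·π/2 = 128*π;  (8)²·∫sin(2x)² dx = 64·π/2 = 32*π.
  (u')² cross terms: 2·(-16)·(8)·∫cos(4x)·sin(2x) dx = -256·(0) = 0.
  So ∫_0^π (u')² dx = 128*π + 32*π + 0 = 160*π.
||u||_{H^1}^2 = (16*π) + (160*π) = 176*π.


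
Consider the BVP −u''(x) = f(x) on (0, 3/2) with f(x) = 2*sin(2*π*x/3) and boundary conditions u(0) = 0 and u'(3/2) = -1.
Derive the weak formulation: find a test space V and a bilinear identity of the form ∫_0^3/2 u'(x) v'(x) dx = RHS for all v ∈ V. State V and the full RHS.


V = {v ∈ H^1(0, 3/2) : v(0) = 0} (test functions vanish at x = 0 where u is specified); weak form: ∫_0^3/2 u'v' dx = ∫_0^3/2 (2*sin(2*π*x/3)) v dx − v(3/2) for all v ∈ V.

Multiply both sides by a test function v and integrate from 0 to 3/2:
  ∫_0^3/2 −u''(x) v(x) dx = ∫_0^3/2 f(x) v(x) dx.
Integrate the LHS by parts once:
  ∫_0^3/2 −u'' v dx = −[u'(x) v(x)]_0^3/2 + ∫_0^3/2 u'(x) v'(x) dx.
Thus ∫_0^3/2 u'(x) v'(x) dx = ∫_0^3/2 f(x) v(x) dx + [u'(x) v(x)]_0^3/2.
Choose V so that boundary terms are either known or forced to vanish.
Mixed BC: u(0) = 0 (Dirichlet) and u'(3/2) = -1 (Neumann). Define V = {v ∈ H^1(0, 3/2) : v(0) = 0}. Then [u' v]_0^3/2 = u'(3/2)·v(3/2) − u'(0)·0 = − v(3/2).
Weak formulation: find u (satisfying any essential BC) such that ∫_0^3/2 u'(x) v'(x) dx = ∫_0^3/2 f v dx − v(3/2) for all v ∈ V (Dirichlet at 0 absorbed into V; Neumann datum at x = 3/2 contributes the boundary term).
Substituting f(x) = 2*sin(2*π*x/3), the right-hand side is ∫_0^3/2 (2*sin(2*π*x/3)) v dx − v(3/2).


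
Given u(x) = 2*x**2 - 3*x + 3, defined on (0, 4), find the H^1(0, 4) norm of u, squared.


||u||_{H^1}^2 = 8648/15

The H^1 norm (squared) on an interval (0, L) is
  ||u||_{H^1}^2 = ∫_0^L u(x)^2 dx + ∫_0^L u'(x)^2 dx.
Compute u'(x) = 4*x - 3.
Then u(x)^2 = 4*x**4 - 12*x**3 + 21*x**2 - 18*x + 9 and u'(x)^2 = 16*x**2 - 24*x + 9.
Integrate each monomial from 0 to 4 using ∫_0^4 c·x^n dx = c·4^(n+1)/(n+1):
  ∫_0^4 u(x)^2 dx = ∫_0^4 (4*x^4 - 12*x^3 + 21*x^2 - 18*x + 9) dx. Term by term:
    ∫_0^4 4*x^4 dx = 4096/5;  ∫_0^4 -12*x^3 dx = -768;  ∫_0^4 21*x^2 dx = 448;
    ∫_0^4 -18*x dx = -144;  ∫_0^4 9 dx = 36.
  Sum: 4096/5 − 768 + 448 − 144 + 36 = 1956/5.
  ∫_0^4 u'(x)^2 dx = ∫_0^4 (16*x^2 - 24*x + 9) dx. Term by term:
    ∫_0^4 16*x^2 dx = 1024/3;  ∫_0^4 -24*x dx = -192;  ∫_0^4 9 dx = 36.
  Sum: 1024/3 − 192 + 36 = 556/3.
Adding: ||u||_{H^1}^2 = 1956/5 + 556/3 = 8648/15.


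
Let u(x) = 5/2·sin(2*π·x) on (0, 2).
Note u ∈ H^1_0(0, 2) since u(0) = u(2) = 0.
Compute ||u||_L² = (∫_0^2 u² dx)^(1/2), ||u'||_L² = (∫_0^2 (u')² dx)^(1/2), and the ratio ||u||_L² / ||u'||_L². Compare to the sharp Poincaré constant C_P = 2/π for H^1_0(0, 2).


||u||_L² / ||u'||_L² = 1/(2*π) < C_P = 2/π.

u(x) = 5/2·sin(2*π·x), so u'(x) = 5*π*cos(2*π*x).
Writing u(x) = A·sin(kπx/L) with A = 5/2 and k = 4, use ∫_0^L sin²(kπx/L) dx = L/2 and ∫_0^L cos²(kπx/L) dx = L/2.
u² = 25/4·sin²(2*π·x) and (u')² = 25*π^2·cos²(2*π·x), and each of sin², cos² integrates to L/2 = 1 over (0, 2).
∫_0^2 u² dx = 25/4, so ||u||_L² = 5/2.
∫_0^2 (u')² dx = 25*π^2, so ||u'||_L² = 5*π.
Ratio ||u||_L² / ||u'||_L² = 1/(2*π).
Sharp Poincaré constant on H^1_0(0, 2) is C_P = L/π = 2/π, achieved by sin(π/2·x).
This is the k = 4 harmonic; the ratio L/(kπ) is strictly less than C_P = L/π, consistent with the sharp inequality ||u||_L² ≤ C_P ||u'||_L².


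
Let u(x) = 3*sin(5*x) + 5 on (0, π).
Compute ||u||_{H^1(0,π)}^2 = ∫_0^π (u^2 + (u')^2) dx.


||u||_{H^1(0,π)}^2 = 12 + 142*π

u'(x) = 15*cos(5*x).
Expand u² and (u')² and integrate term by term on (0, π), using: for integers n ≥ 1, ∫_0^π sin²(nx) dx = ∫_0^π cos²(nx) dx = π/2; for n ≠ n', ∫_0^π sin(nx)sin(n'x) dx = ∫_0^π cos(nx)cos(n'x) dx = 0; and by product-to-sum, ∫_0^π sin(nx)cos(n'x) dx = ½∫_0^π [sin((n+n')x) + sin((n−n')x)] dx, which is 0 when n+n' is even and 2n/(n²−n'²) when n+n' is odd (it need not vanish on (0, π)). For the constant mode: ∫_0^π 1 dx = π, ∫_0^π cos(nx) dx = 0, ∫_0^π sin(nx) dx = (1−(−1)^n)/n.
  u² squared terms: (5)²·∫1 dx = 25·π = 25*π;  (3)²·∫sin(5x)² dx = 9·π/2 = 9*π/2.
  u² cross terms: 2·(5)·(3)·∫1·sin(5x) dx = 30·(2/5) = 12.
  So ∫_0^π u² dx = 25*π + 9*π/2 + 12 = 12 + 59*π/2.
  (u')² squared terms: (15)²·∫cos(5x)² dx = 225·π/2 = 225*π/2.
  So ∫_0^π (u')² dx = 225*π/2.
||u||_{H^1}^2 = (12 + 59*π/2) + (225*π/2) = 12 + 142*π.


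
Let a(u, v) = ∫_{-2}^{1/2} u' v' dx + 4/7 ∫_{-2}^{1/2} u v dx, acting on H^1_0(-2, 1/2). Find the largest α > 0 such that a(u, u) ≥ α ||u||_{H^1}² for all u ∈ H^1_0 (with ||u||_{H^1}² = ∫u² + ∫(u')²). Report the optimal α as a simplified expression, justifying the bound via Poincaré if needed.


α = 4*(25 + 7*π^2)/(7*(25 + 4*π^2))

Coercivity of a(·,·) on H^1_0(-2, 1/2) means a(u, u) ≥ α ||u||_{H^1}² for every u ∈ H^1_0.
The interval has length L = 5/2, and Poincaré/coercivity depend only on L. Here a(u, u) = ∫(u')² + (4/7)·∫u².
Here 0 < c = 4/7 < 1. The condition a(u,u) ≥ α||u||_{H^1}² reads (1−α)∫(u')² ≥ (α−c)∫u². Any admissible α is ≤ 1 (rapidly oscillating u have ∫u²/∫(u')² → 0), and α = 1 would force 0 ≥ (1−c)∫u², impossible since c < 1; so 1−α > 0. By the sharp Poincaré inequality on H^1_0 of an interval of length L, ∫(u')² ≥ (π/L)²∫u² with equality for the first sine mode sin(π(x−x₀)/L) (x₀ the left endpoint), so the inequality holds for all u iff (1−α)(π/L)² ≥ α − c, i.e. α ≤ ((π/L)² + c)/((π/L)² + 1) = (1 + c(L/π)²)/(1 + (L/π)²). With (π/L)² = 4*π^2/25 and c = 4/7, the largest admissible constant is α = ((π/L)² + c)/((π/L)² + 1).
Simplifying, α = 4*(25 + 7*π^2)/(7*(25 + 4*π^2)).


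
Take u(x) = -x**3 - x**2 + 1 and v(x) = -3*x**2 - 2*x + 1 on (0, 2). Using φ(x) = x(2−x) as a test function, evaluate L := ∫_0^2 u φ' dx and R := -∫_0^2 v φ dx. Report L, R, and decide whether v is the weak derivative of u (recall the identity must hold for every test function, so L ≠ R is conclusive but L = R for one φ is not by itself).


LHS = 112/15, RHS = 92/15. No, v is not the weak derivative of u.

u(x) = -x**3 - x**2 + 1, classical derivative u'(x) = -3*x**2 - 2*x.
φ(x) = x(2−x), so φ'(x) = 2 - 2*x.
Note φ(0) = φ(2) = 0, so the boundary term u·φ vanishes.
LHS = ∫_0^2 u(x) φ'(x) dx = ∫_0^2 (2*x^4 - 2*x^2 - 2*x + 2) dx. Term by term:
  ∫_0^2 2*x^4 dx = 64/5;  ∫_0^2 -2*x^2 dx = -16/3;  ∫_0^2 -2*x dx = -4;
  ∫_0^2 2 dx = 4.
Sum: 64/5 − 16/3 − 4 + 4 = 112/15.
So LHS = 112/15.
∫_0^2 v(x) φ(x) dx = ∫_0^2 (3*x^4 - 4*x^3 - 5*x^2 + 2*x) dx. Term by term:
  ∫_0^2 3*x^4 dx = 96/5;  ∫_0^2 -4*x^3 dx = -16;  ∫_0^2 -5*x^2 dx = -40/3;
  ∫_0^2 2*x dx = 4.
Sum: 96/5 − 16 − 40/3 + 4 = -92/15.
So RHS = -∫_0^2 v(x) φ(x) dx = 92/15.
LHS − RHS = 4/3 ≠ 0, so the identity fails.
(For a valid weak derivative the identity must hold for EVERY test function, in particular this one. The failure shows v is NOT the weak derivative of u.)
Correct weak derivative would be u'(x) = -3*x**2 - 2*x.


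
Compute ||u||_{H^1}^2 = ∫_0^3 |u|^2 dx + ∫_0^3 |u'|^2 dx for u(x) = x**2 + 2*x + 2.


||u||_{H^1}^2 = 1668/5

The H^1 norm (squared) on an interval (0, L) is
  ||u||_{H^1}^2 = ∫_0^L u(x)^2 dx + ∫_0^L u'(x)^2 dx.
Compute u'(x) = 2*x + 2.
Then u(x)^2 = x**4 + 4*x**3 + 8*x**2 + 8*x + 4 and u'(x)^2 = 4*x**2 + 8*x + 4.
Integrate each monomial from 0 to 3 using ∫_0^3 c·x^n dx = c·3^(n+1)/(n+1):
  ∫_0^3 u(x)^2 dx = ∫_0^3 (x^4 + 4*x^3 + 8*x^2 + 8*x + 4) dx. Term by term:
    ∫_0^3 x^4 dx = 243/5;  ∫_0^3 4*x^3 dx = 81;  ∫_0^3 8*x^2 dx = 72;
    ∫_0^3 8*x dx = 36;  ∫_0^3 4 dx = 12.
  Sum: 243/5 + 81 + 72 + 36 + 12 = 1248/5.
  ∫_0^3 u'(x)^2 dx = ∫_0^3 (4*x^2 + 8*x + 4) dx. Term by term:
    ∫_0^3 4*x^2 dx = 36;  ∫_0^3 8*x dx = 36;  ∫_0^3 4 dx = 12.
  Sum: 36 + 36 + 12 = 84.
Adding: ||u||_{H^1}^2 = 1248/5 + 84 = 1668/5.


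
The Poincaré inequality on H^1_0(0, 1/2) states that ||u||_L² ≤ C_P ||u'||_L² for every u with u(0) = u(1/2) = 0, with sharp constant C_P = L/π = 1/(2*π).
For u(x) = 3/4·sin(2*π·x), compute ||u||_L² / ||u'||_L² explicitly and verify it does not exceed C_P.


||u||_L² / ||u'||_L² = 1/(2*π) = C_P.

u(x) = 3/4·sin(2*π·x), so u'(x) = 3*π*cos(2*π*x)/2.
Writing u(x) = A·sin(kπx/L) with A = 3/4 and k = 1, use ∫_0^L sin²(kπx/L) dx = L/2 and ∫_0^L cos²(kπx/L) dx = L/2.
u² = 9/16·sin²(2*π·x) and (u')² = 9*π^2/4·cos²(2*π·x), and each of sin², cos² integrates to L/2 = 1/4 over (0, 1/2).
∫_0^1/2 u² dx = 9/64, so ||u||_L² = 3/8.
∫_0^1/2 (u')² dx = 9*π^2/16, so ||u'||_L² = 3*π/4.
Ratio ||u||_L² / ||u'||_L² = 1/(2*π).
Sharp Poincaré constant on H^1_0(0, 1/2) is C_P = L/π = 1/(2*π), achieved by sin(2*π·x).
This is the k = 1 eigenfunction (up to amplitude), so the ratio equals the sharp Poincaré constant exactly.


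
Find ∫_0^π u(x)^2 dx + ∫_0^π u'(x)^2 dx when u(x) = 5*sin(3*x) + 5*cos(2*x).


||u||_{H^1(0,π)}^2 = 300 + 375*π/2

u'(x) = -10*sin(2*x) + 15*cos(3*x).
Expand u² and (u')² and integrate term by term on (0, π), using: for integers n ≥ 1, ∫_0^π sin²(nx) dx = ∫_0^π cos²(nx) dx = π/2; for n ≠ n', ∫_0^π sin(nx)sin(n'x) dx = ∫_0^π cos(nx)cos(n'x) dx = 0; and by product-to-sum, ∫_0^π sin(nx)cos(n'x) dx = ½∫_0^π [sin((n+n')x) + sin((n−n')x)] dx, which is 0 when n+n' is even and 2n/(n²−n'²) when n+n' is odd (it need not vanish on (0, π)).
  u² squared terms: (5)²·∫cos(2x)² dx = 25·π/2 = 25*π/2;  (5)²·∫sin(3x)² dx = 25·π/2 = 25*π/2.
  u² cross terms: 2·(5)·(5)·∫cos(2x)·sin(3x) dx = 50·(6/5) = 60.
  So ∫_0^π u² dx = 25*π/2 + 25*π/2 + 60 = 60 + 25*π.
  (u')² squared terms: (-10)²·∫sin(2x)² dx = 100·π/2 = 50*π;  (15)²·∫cos(3x)² dx = 225·π/2 = 225*π/2.
  (u')² cross terms: 2·(-10)·(15)·∫sin(2x)·cos(3x) dx = -300·(-4/5) = 240.
  So ∫_0^π (u')² dx = 50*π + 225*π/2 + 240 = 240 + 325*π/2.
||u||_{H^1}^2 = (60 + 25*π) + (240 + 325*π/2) = 300 + 375*π/2.


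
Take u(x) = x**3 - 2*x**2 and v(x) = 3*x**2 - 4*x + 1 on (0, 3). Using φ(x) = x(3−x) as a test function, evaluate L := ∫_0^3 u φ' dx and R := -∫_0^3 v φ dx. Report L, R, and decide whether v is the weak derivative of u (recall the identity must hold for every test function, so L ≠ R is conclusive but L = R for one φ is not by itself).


LHS = -189/20, RHS = -279/20. No, v is not the weak derivative of u.

u(x) = x**3 - 2*x**2, classical derivative u'(x) = 3*x**2 - 4*x.
φ(x) = x(3−x), so φ'(x) = 3 - 2*x.
Note φ(0) = φ(3) = 0, so the boundary term u·φ vanishes.
LHS = ∫_0^3 u(x) φ'(x) dx = ∫_0^3 (-2*x^4 + 7*x^3 - 6*x^2) dx. Term by term:
  ∫_0^3 -2*x^4 dx = -486/5;  ∫_0^3 7*x^3 dx = 567/4;  ∫_0^3 -6*x^2 dx = -54.
Sum: -486/5 + 567/4 − 54 = -189/20.
So LHS = -189/20.
∫_0^3 v(x) φ(x) dx = ∫_0^3 (-3*x^4 + 13*x^3 - 13*x^2 + 3*x) dx. Term by term:
  ∫_0^3 -3*x^4 dx = -729/5;  ∫_0^3 13*x^3 dx = 1053/4;  ∫_0^3 -13*x^2 dx = -117;
  ∫_0^3 3*x dx = 27/2.
Sum: -729/5 + 1053/4 − 117 + 27/2 = 279/20.
So RHS = -∫_0^3 v(x) φ(x) dx = -279/20.
LHS − RHS = 9/2 ≠ 0, so the identity fails.
(For a valid weak derivative the identity must hold for EVERY test function, in particular this one. The failure shows v is NOT the weak derivative of u.)
Correct weak derivative would be u'(x) = 3*x**2 - 4*x.


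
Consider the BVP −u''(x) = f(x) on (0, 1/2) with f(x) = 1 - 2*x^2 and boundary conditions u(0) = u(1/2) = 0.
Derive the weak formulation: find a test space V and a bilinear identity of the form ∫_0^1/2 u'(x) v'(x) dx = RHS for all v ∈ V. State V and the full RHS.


V = H^1_0(0, 1/2) (so v(0) = v(1/2) = 0); weak form: ∫_0^1/2 u'v' dx = ∫_0^1/2 (1 - 2*x^2) v dx for all v ∈ V.

Multiply both sides by a test function v and integrate from 0 to 1/2:
  ∫_0^1/2 −u''(x) v(x) dx = ∫_0^1/2 f(x) v(x) dx.
Integrate the LHS by parts once:
  ∫_0^1/2 −u'' v dx = −[u'(x) v(x)]_0^1/2 + ∫_0^1/2 u'(x) v'(x) dx.
Thus ∫_0^1/2 u'(x) v'(x) dx = ∫_0^1/2 f(x) v(x) dx + [u'(x) v(x)]_0^1/2.
Choose V so that boundary terms are either known or forced to vanish.
u is Dirichlet: u(0) = u(1/2) = 0. Let V = H^1_0(0, 1/2); then v(0) = v(1/2) = 0, and [u' v]_0^1/2 = 0.
Weak formulation: find u (satisfying any essential BC) such that ∫_0^1/2 u'(x) v'(x) dx = ∫_0^1/2 f v dx for all v ∈ V.
Substituting f(x) = 1 - 2*x^2, the right-hand side is ∫_0^1/2 (1 - 2*x^2) v dx.


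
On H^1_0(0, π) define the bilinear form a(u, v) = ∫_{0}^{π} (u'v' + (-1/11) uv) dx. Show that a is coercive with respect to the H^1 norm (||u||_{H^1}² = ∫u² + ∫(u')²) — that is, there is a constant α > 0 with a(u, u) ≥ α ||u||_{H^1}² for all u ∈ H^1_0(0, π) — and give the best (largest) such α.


α = 5/11

Coercivity of a(·,·) on H^1_0(0, π) means a(u, u) ≥ α ||u||_{H^1}² for every u ∈ H^1_0.
The interval has length L = π, and Poincaré/coercivity depend only on L. Here a(u, u) = ∫(u')² + (-1/11)·∫u².
Here c = -1/11 < 0 with |c| < (π/L)² = 1, so coercivity still holds. The condition a(u,u) ≥ α||u||_{H^1}² reads (1−α)∫(u')² ≥ (α−c)∫u². Any admissible α is ≤ 1 (rapidly oscillating u have ∫u²/∫(u')² → 0), and α = 1 would force 0 ≥ (1−c)∫u², impossible since c < 1; so 1−α > 0. By the sharp Poincaré inequality on H^1_0 of an interval of length L, ∫(u')² ≥ (π/L)²∫u² with equality for the first sine mode sin(π(x−x₀)/L) (x₀ the left endpoint), so the inequality holds for all u iff (1−α)(π/L)² ≥ α − c, i.e. α ≤ ((π/L)² + c)/((π/L)² + 1) = (1 + c(L/π)²)/(1 + (L/π)²). (Direct route, valid since c ≤ 0: Poincaré gives c∫u² ≥ c(L/π)²∫(u')², so a(u,u) ≥ (1 + c(L/π)²)∫(u')², while ||u||_{H^1}² ≤ (1 + (L/π)²)∫(u')²; dividing yields the same α.) With (π/L)² = 1 and c = -1/11, the largest admissible constant is α = ((π/L)² + c)/((π/L)² + 1).
Simplifying, α = 5/11.


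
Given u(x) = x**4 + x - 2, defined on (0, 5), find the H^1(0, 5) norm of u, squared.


||u||_{H^1}^2 = 25172300/63

The H^1 norm (squared) on an interval (0, L) is
  ||u||_{H^1}^2 = ∫_0^L u(x)^2 dx + ∫_0^L u'(x)^2 dx.
Compute u'(x) = 4*x**3 + 1.
Then u(x)^2 = x**8 + 2*x**5 - 4*x**4 + x**2 - 4*x + 4 and u'(x)^2 = 16*x**6 + 8*x**3 + 1.
Integrate each monomial from 0 to 5 using ∫_0^5 c·x^n dx = c·5^(n+1)/(n+1):
  ∫_0^5 u(x)^2 dx = ∫_0^5 (x^8 + 2*x^5 - 4*x^4 + x^2 - 4*x + 4) dx. Term by term:
    ∫_0^5 x^8 dx = 1953125/9;  ∫_0^5 2*x^5 dx = 15625/3;  ∫_0^5 -4*x^4 dx = -2500;
    ∫_0^5 x^2 dx = 125/3;  ∫_0^5 -4*x dx = -50;  ∫_0^5 4 dx = 20.
  Sum: 1953125/9 + 15625/3 − 2500 + 125/3 − 50 + 20 = 1977605/9.
  ∫_0^5 u'(x)^2 dx = ∫_0^5 (16*x^6 + 8*x^3 + 1) dx. Term by term:
    ∫_0^5 16*x^6 dx = 1250000/7;  ∫_0^5 8*x^3 dx = 1250;  ∫_0^5 1 dx = 5.
  Sum: 1250000/7 + 1250 + 5 = 1258785/7.
Adding: ||u||_{H^1}^2 = 1977605/9 + 1258785/7 = 25172300/63.


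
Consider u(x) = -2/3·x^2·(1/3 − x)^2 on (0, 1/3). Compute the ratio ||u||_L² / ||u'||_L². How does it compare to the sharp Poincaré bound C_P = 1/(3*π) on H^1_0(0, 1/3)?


||u||_L² / ||u'||_L² = sqrt(3)/18 < C_P = 1/(3*π).

u(x) = -2/3·x^2·(1/3 − x)^2, so u'(x) = 4*x*(-18*x^2 + 9*x - 1)/27.
u(x) = -2/3·x^2·(1/3 − x)^2 vanishes at x = 0 and x = 1/3, so u ∈ H^1_0(0, 1/3). Differentiate via the product rule and integrate the resulting polynomials term by term.
  ∫_0^1/3 u² dx = ∫_0^1/3 (4*x^8/9 - 16*x^7/27 + 8*x^6/27 - 16*x^5/243 + 4*x^4/729) dx. Term by term:
    ∫_0^1/3 4*x^8/9 dx = 4/1594323;  ∫_0^1/3 -16*x^7/27 dx = -2/177147;  ∫_0^1/3 8*x^6/27 dx = 8/413343;
    ∫_0^1/3 -16*x^5/243 dx = -8/531441;  ∫_0^1/3 4*x^4/729 dx = 4/885735.
  Sum: 4/1594323 − 2/177147 + 8/413343 − 8/531441 + 4/885735 = 2/55801305.
  ∫_0^1/3 (u')² dx = ∫_0^1/3 (64*x^6/9 - 64*x^5/9 + 208*x^4/81 - 32*x^3/81 + 16*x^2/729) dx. Term by term:
    ∫_0^1/3 64*x^6/9 dx = 64/137781;  ∫_0^1/3 -64*x^5/9 dx = -32/19683;  ∫_0^1/3 208*x^4/81 dx = 208/98415;
    ∫_0^1/3 -32*x^3/81 dx = -8/6561;  ∫_0^1/3 16*x^2/729 dx = 16/59049.
  Sum: 64/137781 − 32/19683 + 208/98415 − 8/6561 + 16/59049 = 8/2066715.
∫_0^1/3 u² dx = 2/55801305, so ||u||_L² = sqrt(210)/76545.
∫_0^1/3 (u')² dx = 8/2066715, so ||u'||_L² = 2*sqrt(70)/8505.
Ratio ||u||_L² / ||u'||_L² = sqrt(3)/18.
Sharp Poincaré constant on H^1_0(0, 1/3) is C_P = L/π = 1/(3*π), achieved by sin(3*π·x).
A polynomial bump cannot attain the sharp Poincaré constant (only the first sine eigenfunction does), so the ratio is strictly less than C_P, consistent with ||u||_L² ≤ C_P ||u'||_L².


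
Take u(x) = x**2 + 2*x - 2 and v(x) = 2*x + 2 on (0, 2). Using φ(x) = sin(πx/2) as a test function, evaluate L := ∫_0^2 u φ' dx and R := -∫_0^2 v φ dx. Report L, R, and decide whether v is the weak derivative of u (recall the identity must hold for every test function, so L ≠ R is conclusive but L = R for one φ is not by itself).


LHS = -16/π, RHS = -16/π. Yes, v = u' weakly.

u(x) = x**2 + 2*x - 2, classical derivative u'(x) = 2*x + 2.
φ(x) = sin(πx/2), so φ'(x) = π*cos(π*x/2)/2.
Note φ(0) = φ(2) = 0, so the boundary term u·φ vanishes.
LHS = ∫_0^2 u(x) φ'(x) dx = ∫_0^2 (π*x^2*cos(π*x/2)/2 + π*x*cos(π*x/2) - π*cos(π*x/2)) dx. Term by term:
  ∫_0^2 -π*cos(π*x/2) dx = 0;  ∫_0^2 π*x*cos(π*x/2) dx = -8/π;  ∫_0^2 π*x^2*cos(π*x/2)/2 dx = -8/π.
Sum: 0 − 8/π − 8/π = -16/π.
So LHS = -16/π.
∫_0^2 v(x) φ(x) dx = ∫_0^2 (2*x*sin(π*x/2) + 2*sin(π*x/2)) dx. Term by term:
  ∫_0^2 2*sin(π*x/2) dx = 8/π;  ∫_0^2 2*x*sin(π*x/2) dx = 8/π.
Sum: 8/π + 8/π = 16/π.
So RHS = -∫_0^2 v(x) φ(x) dx = -16/π.
LHS = RHS, so the identity holds for this test φ.
Moreover u is smooth here and v(x) = u'(x) = 2*x + 2 pointwise, so the identity holds for every test function. Hence v is the weak derivative of u.


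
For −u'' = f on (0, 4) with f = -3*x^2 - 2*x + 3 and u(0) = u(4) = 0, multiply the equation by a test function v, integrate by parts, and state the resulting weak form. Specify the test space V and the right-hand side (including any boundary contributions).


V = H^1_0(0, 4) (so v(0) = v(4) = 0); weak form: ∫_0^4 u'v' dx = ∫_0^4 (-3*x^2 - 2*x + 3) v dx for all v ∈ V.

Multiply both sides by a test function v and integrate from 0 to 4:
  ∫_0^4 −u''(x) v(x) dx = ∫_0^4 f(x) v(x) dx.
Integrate the LHS by parts once:
  ∫_0^4 −u'' v dx = −[u'(x) v(x)]_0^4 + ∫_0^4 u'(x) v'(x) dx.
Thus ∫_0^4 u'(x) v'(x) dx = ∫_0^4 f(x) v(x) dx + [u'(x) v(x)]_0^4.
Choose V so that boundary terms are either known or forced to vanish.
u is Dirichlet: u(0) = u(4) = 0. Let V = H^1_0(0, 4); then v(0) = v(4) = 0, and [u' v]_0^4 = 0.
Weak formulation: find u (satisfying any essential BC) such that ∫_0^4 u'(x) v'(x) dx = ∫_0^4 f v dx for all v ∈ V.
Substituting f(x) = -3*x^2 - 2*x + 3, the right-hand side is ∫_0^4 (-3*x^2 - 2*x + 3) v dx.


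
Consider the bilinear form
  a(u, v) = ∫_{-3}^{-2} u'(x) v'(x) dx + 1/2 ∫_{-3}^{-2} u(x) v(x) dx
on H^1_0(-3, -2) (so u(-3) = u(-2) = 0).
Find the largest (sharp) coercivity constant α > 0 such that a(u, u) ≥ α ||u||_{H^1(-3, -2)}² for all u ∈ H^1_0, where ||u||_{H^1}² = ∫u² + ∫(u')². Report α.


α = (1/2 + π^2)/(1 + π^2)

Coercivity of a(·,·) on H^1_0(-3, -2) means a(u, u) ≥ α ||u||_{H^1}² for every u ∈ H^1_0.
The interval has length L = 1, and Poincaré/coercivity depend only on L. Here a(u, u) = ∫(u')² + (1/2)·∫u².
Here 0 < c = 1/2 < 1. The condition a(u,u) ≥ α||u||_{H^1}² reads (1−α)∫(u')² ≥ (α−c)∫u². Any admissible α is ≤ 1 (rapidly oscillating u have ∫u²/∫(u')² → 0), and α = 1 would force 0 ≥ (1−c)∫u², impossible since c < 1; so 1−α > 0. By the sharp Poincaré inequality on H^1_0 of an interval of length L, ∫(u')² ≥ (π/L)²∫u² with equality for the first sine mode sin(π(x−x₀)/L) (x₀ the left endpoint), so the inequality holds for all u iff (1−α)(π/L)² ≥ α − c, i.e. α ≤ ((π/L)² + c)/((π/L)² + 1) = (1 + c(L/π)²)/(1 + (L/π)²). With (π/L)² = π^2 and c = 1/2, the largest admissible constant is α = ((π/L)² + c)/((π/L)² + 1).
Simplifying, α = (1/2 + π^2)/(1 + π^2).


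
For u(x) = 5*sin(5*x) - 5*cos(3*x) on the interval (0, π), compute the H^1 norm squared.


||u||_{H^1(0,π)}^2 = 450*π

u'(x) = 15*sin(3*x) + 25*cos(5*x).
Expand u² and (u')² and integrate term by term on (0, π), using: for integers n ≥ 1, ∫_0^π sin²(nx) dx = ∫_0^π cos²(nx) dx = π/2; for n ≠ n', ∫_0^π sin(nx)sin(n'x) dx = ∫_0^π cos(nx)cos(n'x) dx = 0; and by product-to-sum, ∫_0^π sin(nx)cos(n'x) dx = ½∫_0^π [sin((n+n')x) + sin((n−n')x)] dx, which is 0 when n+n' is even and 2n/(n²−n'²) when n+n' is odd (it need not vanish on (0, π)).
  u² squared terms: (-5)²·∫cos(3x)² dx = 25·π/2 = 25*π/2;  (5)²·∫sin(5x)² dx = 25·π/2 = 25*π/2.
  u² cross terms: 2·(-5)·(5)·∫cos(3x)·sin(5x) dx = -50·(0) = 0.
  So ∫_0^π u² dx = 25*π/2 + 25*π/2 + 0 = 25*π.
  (u')² squared terms: (15)²·∫sin(3x)² dx = 225·π/2 = 225*π/2;  (25)²·∫cos(5x)² dx = 625·π/2 = 625*π/2.
  (u')² cross terms: 2·(15)·(25)·∫sin(3x)·cos(5x) dx = 750·(0) = 0.
  So ∫_0^π (u')² dx = 225*π/2 + 625*π/2 + 0 = 425*π.
||u||_{H^1}^2 = (25*π) + (425*π) = 450*π.


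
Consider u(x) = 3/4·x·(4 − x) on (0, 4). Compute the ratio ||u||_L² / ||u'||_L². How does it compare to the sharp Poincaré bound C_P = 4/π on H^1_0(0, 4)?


||u||_L² / ||u'||_L² = 2*sqrt(10)/5 < C_P = 4/π.

u(x) = 3/4·x·(4 − x), so u'(x) = 3 - 3*x/2.
u(x) = 3/4·x·(4 − x) vanishes at x = 0 and x = 4, so u ∈ H^1_0(0, 4). Differentiate via the product rule and integrate the resulting polynomials term by term.
  ∫_0^4 u² dx = ∫_0^4 (9*x^4/16 - 9*x^3/2 + 9*x^2) dx. Term by term:
    ∫_0^4 9*x^4/16 dx = 576/5;  ∫_0^4 -9*x^3/2 dx = -288;  ∫_0^4 9*x^2 dx = 192.
  Sum: 576/5 − 288 + 192 = 96/5.
  ∫_0^4 (u')² dx = ∫_0^4 (9*x^2/4 - 9*x + 9) dx. Term by term:
    ∫_0^4 9*x^2/4 dx = 48;  ∫_0^4 -9*x dx = -72;  ∫_0^4 9 dx = 36.
  Sum: 48 − 72 + 36 = 12.
∫_0^4 u² dx = 96/5, so ||u||_L² = 4*sqrt(30)/5.
∫_0^4 (u')² dx = 12, so ||u'||_L² = 2*sqrt(3).
Ratio ||u||_L² / ||u'||_L² = 2*sqrt(10)/5.
Sharp Poincaré constant on H^1_0(0, 4) is C_P = L/π = 4/π, achieved by sin(π/4·x).
A polynomial bump cannot attain the sharp Poincaré constant (only the first sine eigenfunction does), so the ratio is strictly less than C_P, consistent with ||u||_L² ≤ C_P ||u'||_L².


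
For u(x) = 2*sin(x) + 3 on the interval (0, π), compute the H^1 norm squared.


||u||_{H^1(0,π)}^2 = 24 + 13*π

u'(x) = 2*cos(x).
Expand u² and (u')² and integrate term by term on (0, π), using: for integers n ≥ 1, ∫_0^π sin²(nx) dx = ∫_0^π cos²(nx) dx = π/2; for n ≠ n', ∫_0^π sin(nx)sin(n'x) dx = ∫_0^π cos(nx)cos(n'x) dx = 0; and by product-to-sum, ∫_0^π sin(nx)cos(n'x) dx = ½∫_0^π [sin((n+n')x) + sin((n−n')x)] dx, which is 0 when n+n' is even and 2n/(n²−n'²) when n+n' is odd (it need not vanish on (0, π)). For the constant mode: ∫_0^π 1 dx = π, ∫_0^π cos(nx) dx = 0, ∫_0^π sin(nx) dx = (1−(−1)^n)/n.
  u² squared terms: (3)²·∫1 dx = 9·π = 9*π;  (2)²·∫sin(x)² dx = 4·π/2 = 2*π.
  u² cross terms: 2·(3)·(2)·∫1·sin(x) dx = 12·(2) = 24.
  So ∫_0^π u² dx = 9*π + 2*π + 24 = 24 + 11*π.
  (u')² squared terms: (2)²·∫cos(x)² dx = 4·π/2 = 2*π.
  So ∫_0^π (u')² dx = 2*π.
||u||_{H^1}^2 = (24 + 11*π) + (2*π) = 24 + 13*π.


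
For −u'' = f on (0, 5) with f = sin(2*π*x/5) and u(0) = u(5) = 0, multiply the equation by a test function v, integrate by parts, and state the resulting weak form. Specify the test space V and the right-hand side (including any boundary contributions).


V = H^1_0(0, 5) (so v(0) = v(5) = 0); weak form: ∫_0^5 u'v' dx = ∫_0^5 (sin(2*π*x/5)) v dx for all v ∈ V.

Multiply both sides by a test function v and integrate from 0 to 5:
  ∫_0^5 −u''(x) v(x) dx = ∫_0^5 f(x) v(x) dx.
Integrate the LHS by parts once:
  ∫_0^5 −u'' v dx = −[u'(x) v(x)]_0^5 + ∫_0^5 u'(x) v'(x) dx.
Thus ∫_0^5 u'(x) v'(x) dx = ∫_0^5 f(x) v(x) dx + [u'(x) v(x)]_0^5.
Choose V so that boundary terms are either known or forced to vanish.
u is Dirichlet: u(0) = u(5) = 0. Let V = H^1_0(0, 5); then v(0) = v(5) = 0, and [u' v]_0^5 = 0.
Weak formulation: find u (satisfying any essential BC) such that ∫_0^5 u'(x) v'(x) dx = ∫_0^5 f v dx for all v ∈ V.
Substituting f(x) = sin(2*π*x/5), the right-hand side is ∫_0^5 (sin(2*π*x/5)) v dx.


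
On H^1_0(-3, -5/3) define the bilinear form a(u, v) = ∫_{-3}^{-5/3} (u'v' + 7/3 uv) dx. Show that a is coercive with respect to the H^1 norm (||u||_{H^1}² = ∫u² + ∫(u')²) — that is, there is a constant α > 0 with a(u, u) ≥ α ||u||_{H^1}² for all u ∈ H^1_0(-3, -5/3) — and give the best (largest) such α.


α = 1

Coercivity of a(·,·) on H^1_0(-3, -5/3) means a(u, u) ≥ α ||u||_{H^1}² for every u ∈ H^1_0.
The interval has length L = 4/3, and Poincaré/coercivity depend only on L. Here a(u, u) = ∫(u')² + (7/3)·∫u².
Here c = 7/3 ≥ 1, so a(u,u) = ∫(u')² + c∫u² ≥ ∫(u')² + ∫u² = ||u||_{H^1}², i.e. α = 1 works. No larger α is possible: a(u,u) ≥ α||u||_{H^1}² means (1−α)∫(u')² ≥ (α−c)∫u², and for the modes u_n = sin(nπ(x−x₀)/L) (x₀ the left endpoint) one has ∫u_n²/∫(u_n')² = (L/(nπ))² → 0, so a(u_n,u_n)/||u_n||_{H^1}² → 1. Hence the optimal constant is α = 1.
Therefore α = 1.


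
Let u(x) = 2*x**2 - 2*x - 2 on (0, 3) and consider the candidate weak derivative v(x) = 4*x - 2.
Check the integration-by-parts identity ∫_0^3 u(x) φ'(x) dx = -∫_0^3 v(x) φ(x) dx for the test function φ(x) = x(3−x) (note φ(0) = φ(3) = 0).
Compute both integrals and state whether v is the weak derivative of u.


LHS = -18, RHS = -18. Yes, v = u' weakly.

u(x) = 2*x**2 - 2*x - 2, classical derivative u'(x) = 4*x - 2.
φ(x) = x(3−x), so φ'(x) = 3 - 2*x.
Note φ(0) = φ(3) = 0, so the boundary term u·φ vanishes.
LHS = ∫_0^3 u(x) φ'(x) dx = ∫_0^3 (-4*x^3 + 10*x^2 - 2*x - 6) dx. Term by term:
  ∫_0^3 -4*x^3 dx = -81;  ∫_0^3 10*x^2 dx = 90;  ∫_0^3 -2*x dx = -9;
  ∫_0^3 -6 dx = -18.
Sum: -81 + 90 − 9 − 18 = -18.
So LHS = -18.
∫_0^3 v(x) φ(x) dx = ∫_0^3 (-4*x^3 + 14*x^2 - 6*x) dx. Term by term:
  ∫_0^3 -4*x^3 dx = -81;  ∫_0^3 14*x^2 dx = 126;  ∫_0^3 -6*x dx = -27.
Sum: -81 + 126 − 27 = 18.
So RHS = -∫_0^3 v(x) φ(x) dx = -18.
LHS = RHS, so the identity holds for this test φ.
Moreover u is smooth here and v(x) = u'(x) = 4*x - 2 pointwise, so the identity holds for every test function. Hence v is the weak derivative of u.


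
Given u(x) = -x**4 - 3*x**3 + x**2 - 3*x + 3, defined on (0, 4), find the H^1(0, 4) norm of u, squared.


||u||_{H^1}^2 = 61842056/315

The H^1 norm (squared) on an interval (0, L) is
  ||u||_{H^1}^2 = ∫_0^L u(x)^2 dx + ∫_0^L u'(x)^2 dx.
Compute u'(x) = -4*x**3 - 9*x**2 + 2*x - 3.
Then u(x)^2 = x**8 + 6*x**7 + 7*x**6 + 13*x**4 - 24*x**3 + 15*x**2 - 18*x + 9 and u'(x)^2 = 16*x**6 + 72*x**5 + 65*x**4 - 12*x**3 + 58*x**2 - 12*x + 9.
Integrate each monomial from 0 to 4 using ∫_0^4 c·x^n dx = c·4^(n+1)/(n+1):
  ∫_0^4 u(x)^2 dx = ∫_0^4 (x^8 + 6*x^7 + 7*x^6 + 13*x^4 - 24*x^3 + 15*x^2 - 18*x + 9) dx. Term by term:
    ∫_0^4 x^8 dx = 262144/9;  ∫_0^4 6*x^7 dx = 49152;  ∫_0^4 7*x^6 dx = 16384;
    ∫_0^4 13*x^4 dx = 13312/5;  ∫_0^4 -24*x^3 dx = -1536;  ∫_0^4 15*x^2 dx = 320;
    ∫_0^4 -18*x dx = -144;  ∫_0^4 9 dx = 36.
  Sum: 262144/9 + 49152 + 16384 + 13312/5 − 1536 + 320 − 144 + 36 = 4320068/45.
  ∫_0^4 u'(x)^2 dx = ∫_0^4 (16*x^6 + 72*x^5 + 65*x^4 - 12*x^3 + 58*x^2 - 12*x + 9) dx. Term by term:
    ∫_0^4 16*x^6 dx = 262144/7;  ∫_0^4 72*x^5 dx = 49152;  ∫_0^4 65*x^4 dx = 13312;
    ∫_0^4 -12*x^3 dx = -768;  ∫_0^4 58*x^2 dx = 3712/3;  ∫_0^4 -12*x dx = -96;
    ∫_0^4 9 dx = 36.
  Sum: 262144/7 + 49152 + 13312 − 768 + 3712/3 − 96 + 36 = 2106772/21.
Adding: ||u||_{H^1}^2 = 4320068/45 + 2106772/21 = 61842056/315.


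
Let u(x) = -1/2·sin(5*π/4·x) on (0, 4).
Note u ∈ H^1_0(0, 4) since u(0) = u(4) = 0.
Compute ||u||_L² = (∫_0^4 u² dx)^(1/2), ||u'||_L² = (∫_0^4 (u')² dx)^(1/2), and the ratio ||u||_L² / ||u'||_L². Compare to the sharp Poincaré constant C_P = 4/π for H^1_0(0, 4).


||u||_L² / ||u'||_L² = 4/(5*π) < C_P = 4/π.

u(x) = -1/2·sin(5*π/4·x), so u'(x) = -5*π*cos(5*π*x/4)/8.
Writing u(x) = A·sin(kπx/L) with A = -1/2 and k = 5, use ∫_0^L sin²(kπx/L) dx = L/2 and ∫_0^L cos²(kπx/L) dx = L/2.
u² = 1/4·sin²(5*π/4·x) and (u')² = 25*π^2/64·cos²(5*π/4·x), and each of sin², cos² integrates to L/2 = 2 over (0, 4).
∫_0^4 u² dx = 1/2, so ||u||_L² = sqrt(2)/2.
∫_0^4 (u')² dx = 25*π^2/32, so ||u'||_L² = 5*sqrt(2)*π/8.
Ratio ||u||_L² / ||u'||_L² = 4/(5*π).
Sharp Poincaré constant on H^1_0(0, 4) is C_P = L/π = 4/π, achieved by sin(π/4·x).
This is the k = 5 harmonic; the ratio L/(kπ) is strictly less than C_P = L/π, consistent with the sharp inequality ||u||_L² ≤ C_P ||u'||_L².


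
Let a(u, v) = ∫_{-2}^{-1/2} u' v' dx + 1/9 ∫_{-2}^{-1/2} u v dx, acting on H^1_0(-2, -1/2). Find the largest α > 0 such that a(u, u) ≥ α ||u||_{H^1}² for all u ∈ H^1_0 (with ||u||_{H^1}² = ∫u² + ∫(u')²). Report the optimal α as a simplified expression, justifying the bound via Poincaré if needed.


α = (1 + 4*π^2)/(9 + 4*π^2)

Coercivity of a(·,·) on H^1_0(-2, -1/2) means a(u, u) ≥ α ||u||_{H^1}² for every u ∈ H^1_0.
The interval has length L = 3/2, and Poincaré/coercivity depend only on L. Here a(u, u) = ∫(u')² + (1/9)·∫u².
Here 0 < c = 1/9 < 1. The condition a(u,u) ≥ α||u||_{H^1}² reads (1−α)∫(u')² ≥ (α−c)∫u². Any admissible α is ≤ 1 (rapidly oscillating u have ∫u²/∫(u')² → 0), and α = 1 would force 0 ≥ (1−c)∫u², impossible since c < 1; so 1−α > 0. By the sharp Poincaré inequality on H^1_0 of an interval of length L, ∫(u')² ≥ (π/L)²∫u² with equality for the first sine mode sin(π(x−x₀)/L) (x₀ the left endpoint), so the inequality holds for all u iff (1−α)(π/L)² ≥ α − c, i.e. α ≤ ((π/L)² + c)/((π/L)² + 1) = (1 + c(L/π)²)/(1 + (L/π)²). With (π/L)² = 4*π^2/9 and c = 1/9, the largest admissible constant is α = ((π/L)² + c)/((π/L)² + 1).
Simplifying, α = (1 + 4*π^2)/(9 + 4*π^2).


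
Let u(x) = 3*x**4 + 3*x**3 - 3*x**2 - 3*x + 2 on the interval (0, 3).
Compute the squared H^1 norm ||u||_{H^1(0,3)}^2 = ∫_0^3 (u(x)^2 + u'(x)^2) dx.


||u||_{H^1}^2 = 2589933/28

The H^1 norm (squared) on an interval (0, L) is
  ||u||_{H^1}^2 = ∫_0^L u(x)^2 dx + ∫_0^L u'(x)^2 dx.
Compute u'(x) = 12*x**3 + 9*x**2 - 6*x - 3.
Then u(x)^2 = 9*x**8 + 18*x**7 - 9*x**6 - 36*x**5 + 3*x**4 + 30*x**3 - 3*x**2 - 12*x + 4 and u'(x)^2 = 144*x**6 + 216*x**5 - 63*x**4 - 180*x**3 - 18*x**2 + 36*x + 9.
Integrate each monomial from 0 to 3 using ∫_0^3 c·x^n dx = c·3^(n+1)/(n+1):
  ∫_0^3 u(x)^2 dx = ∫_0^3 (9*x^8 + 18*x^7 - 9*x^6 - 36*x^5 + 3*x^4 + 30*x^3 - 3*x^2 - 12*x + 4) dx. Term by term:
    ∫_0^3 9*x^8 dx = 19683;  ∫_0^3 18*x^7 dx = 59049/4;  ∫_0^3 -9*x^6 dx = -19683/7;
    ∫_0^3 -36*x^5 dx = -4374;  ∫_0^3 3*x^4 dx = 729/5;  ∫_0^3 30*x^3 dx = 1215/2;
    ∫_0^3 -3*x^2 dx = -27;  ∫_0^3 -12*x dx = -54;  ∫_0^3 4 dx = 12.
  Sum: 19683 + 59049/4 − 19683/7 − 4374 + 729/5 + 1215/2 − 27 − 54 + 12 = 3912117/140.
  ∫_0^3 u'(x)^2 dx = ∫_0^3 (144*x^6 + 216*x^5 - 63*x^4 - 180*x^3 - 18*x^2 + 36*x + 9) dx. Term by term:
    ∫_0^3 144*x^6 dx = 314928/7;  ∫_0^3 216*x^5 dx = 26244;  ∫_0^3 -63*x^4 dx = -15309/5;
    ∫_0^3 -180*x^3 dx = -3645;  ∫_0^3 -18*x^2 dx = -162;  ∫_0^3 36*x dx = 162;
    ∫_0^3 9 dx = 27.
  Sum: 314928/7 + 26244 − 15309/5 − 3645 − 162 + 162 + 27 = 2259387/35.
Adding: ||u||_{H^1}^2 = 3912117/140 + 2259387/35 = 2589933/28.


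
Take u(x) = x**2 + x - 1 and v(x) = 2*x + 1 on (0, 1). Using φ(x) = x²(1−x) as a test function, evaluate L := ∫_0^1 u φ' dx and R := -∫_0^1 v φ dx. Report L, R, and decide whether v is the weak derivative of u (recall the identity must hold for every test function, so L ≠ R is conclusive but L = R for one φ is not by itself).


LHS = -11/60, RHS = -11/60. Yes, v = u' weakly.

u(x) = x**2 + x - 1, classical derivative u'(x) = 2*x + 1.
φ(x) = x²(1−x), so φ'(x) = x*(2 - 3*x).
Note φ(0) = φ(1) = 0, so the boundary term u·φ vanishes.
LHS = ∫_0^1 u(x) φ'(x) dx = ∫_0^1 (-3*x^4 - x^3 + 5*x^2 - 2*x) dx. Term by term:
  ∫_0^1 -3*x^4 dx = -3/5;  ∫_0^1 -x^3 dx = -1/4;  ∫_0^1 5*x^2 dx = 5/3;
  ∫_0^1 -2*x dx = -1.
Sum: -3/5 − 1/4 + 5/3 − 1 = -11/60.
So LHS = -11/60.
∫_0^1 v(x) φ(x) dx = ∫_0^1 (-2*x^4 + x^3 + x^2) dx. Term by term:
  ∫_0^1 -2*x^4 dx = -2/5;  ∫_0^1 x^3 dx = 1/4;  ∫_0^1 x^2 dx = 1/3.
Sum: -2/5 + 1/4 + 1/3 = 11/60.
So RHS = -∫_0^1 v(x) φ(x) dx = -11/60.
LHS = RHS, so the identity holds for this test φ.
Moreover u is smooth here and v(x) = u'(x) = 2*x + 1 pointwise, so the identity holds for every test function. Hence v is the weak derivative of u.
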